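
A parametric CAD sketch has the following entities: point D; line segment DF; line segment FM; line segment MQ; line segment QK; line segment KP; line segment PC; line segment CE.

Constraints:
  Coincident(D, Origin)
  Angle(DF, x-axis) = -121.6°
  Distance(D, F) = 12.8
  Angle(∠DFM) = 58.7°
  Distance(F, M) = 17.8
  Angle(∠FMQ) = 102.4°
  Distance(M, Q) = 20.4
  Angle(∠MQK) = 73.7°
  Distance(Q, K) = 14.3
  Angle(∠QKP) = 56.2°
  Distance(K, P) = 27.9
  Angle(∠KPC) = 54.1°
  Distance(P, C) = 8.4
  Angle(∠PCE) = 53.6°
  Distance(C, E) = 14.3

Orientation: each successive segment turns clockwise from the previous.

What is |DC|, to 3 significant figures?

21.5

D is at the origin; DF runs at -121.6° with length 12.8, so F = (-6.71, -10.9). ∠DFM = 58.7° gives FM at 117° from the x-axis; with |FM| = 17.8, M = (-14.8, 4.94). ∠FMQ = 102.4° gives MQ at 39.5° from the x-axis; with |MQ| = 20.4, Q = (0.925, 17.9). ∠MQK = 73.7° gives QK at -66.8° from the x-axis; with |QK| = 14.3, K = (6.56, 4.78). ∠QKP = 56.2° gives KP at 169° from the x-axis; with |KP| = 27.9, P = (-20.9, 9.91). ∠KPC = 54.1° gives PC at 43.5° from the x-axis; with |PC| = 8.4, C = (-14.8, 15.7). Then |DC| = |C − D| = 21.5.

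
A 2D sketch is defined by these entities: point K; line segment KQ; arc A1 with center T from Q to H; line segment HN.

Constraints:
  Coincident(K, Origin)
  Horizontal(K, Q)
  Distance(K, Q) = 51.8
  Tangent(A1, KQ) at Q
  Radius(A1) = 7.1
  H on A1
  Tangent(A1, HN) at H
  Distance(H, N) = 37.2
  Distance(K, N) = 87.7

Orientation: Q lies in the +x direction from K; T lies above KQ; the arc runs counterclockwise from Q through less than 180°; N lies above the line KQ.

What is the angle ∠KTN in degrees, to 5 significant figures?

152.84°

Checks: K.y = 0.00, Q.y = 0.00 ✓; |TH| = 7.100 ✓; ∠(TH, HN) = 90.00° ✓; |HN| = 37.20 ✓; |KN| = 87.70 ✓.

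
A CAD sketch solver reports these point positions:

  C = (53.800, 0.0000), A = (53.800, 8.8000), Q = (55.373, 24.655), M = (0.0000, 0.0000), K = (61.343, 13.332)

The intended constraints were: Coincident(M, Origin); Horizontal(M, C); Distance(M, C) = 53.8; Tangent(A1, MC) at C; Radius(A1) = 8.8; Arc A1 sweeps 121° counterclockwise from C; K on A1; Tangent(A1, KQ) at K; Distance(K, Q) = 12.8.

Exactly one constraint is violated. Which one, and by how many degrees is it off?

Tangent(A1, KQ) at K — off by 3.20°.

M = (0.00, 0.00) ✓; M.y = 0.00, C.y = 0.00 ✓; |MC| = 53.80 ✓; ∠(AC, CM) = 90.00° ✓; |AC| = 8.800 ✓; bearing(A→K) − bearing(A→C) = 121.0° ✓; |AK| = 8.800 ✓; ∠(AK, KQ) = 93.20° ✗; |KQ| = 12.80 ✓.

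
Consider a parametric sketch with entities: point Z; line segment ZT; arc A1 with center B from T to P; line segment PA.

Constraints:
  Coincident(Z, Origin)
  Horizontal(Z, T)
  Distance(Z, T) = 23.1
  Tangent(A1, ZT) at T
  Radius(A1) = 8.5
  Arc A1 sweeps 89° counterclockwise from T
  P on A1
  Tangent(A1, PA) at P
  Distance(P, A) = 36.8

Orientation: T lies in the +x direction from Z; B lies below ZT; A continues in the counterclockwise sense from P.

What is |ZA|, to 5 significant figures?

47.255

Z is at the origin; Z and T share the same y with |ZT| = 23.1 and T on the +x side, so T = (23.100, 0.0000). Tangency of A1 to ZT means the radius BT is perpendicular to ZT, so B = T + (0, -8.5) = (23.100, -8.5000). On A1, T sits at bearing 90° from B; an 89° counterclockwise sweep puts P at bearing 179°, so P = B + 8.5·(cos 179°, sin 179°) = (14.601, -8.3517). Tangency of A1 to PA means the radius BP is perpendicular to PA, so PA runs along (−sin 179°, cos 179°); with |PA| = 36.8, A = (13.959, -45.146). Then |ZA| = |A − Z| = 47.255.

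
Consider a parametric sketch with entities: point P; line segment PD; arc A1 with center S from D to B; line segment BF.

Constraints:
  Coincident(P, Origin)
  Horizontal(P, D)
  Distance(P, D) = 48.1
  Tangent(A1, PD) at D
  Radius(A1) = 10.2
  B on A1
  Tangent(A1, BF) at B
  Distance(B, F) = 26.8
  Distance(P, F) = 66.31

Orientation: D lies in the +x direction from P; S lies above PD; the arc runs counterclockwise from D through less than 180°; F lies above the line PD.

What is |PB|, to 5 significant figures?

59.355

P is at the origin; P and D share the same y with |PD| = 48.1 and D on the +x side, so D = (48.100, 0.0000). Tangency of A1 to PD means the radius SD is perpendicular to PD, so S = D + (0, 10.2) = (48.100, 10.200). Since SB ⟂ BF (tangency), |SF| = √(10.2² + 26.8²) = 28.675 regardless of where B sits on A1. So F lies on both circle(P, 66.31) and circle(S, 28.675); the above-PD intersection is F = (54.186, 38.222). B is the foot of the tangent from F: B = (58.186, 11.722).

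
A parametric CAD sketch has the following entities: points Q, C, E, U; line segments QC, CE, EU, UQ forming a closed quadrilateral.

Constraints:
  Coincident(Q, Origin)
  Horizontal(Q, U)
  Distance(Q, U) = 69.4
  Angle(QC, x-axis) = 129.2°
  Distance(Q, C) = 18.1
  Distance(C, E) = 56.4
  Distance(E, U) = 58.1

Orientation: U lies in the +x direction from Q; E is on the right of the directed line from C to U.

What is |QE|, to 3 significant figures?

38.4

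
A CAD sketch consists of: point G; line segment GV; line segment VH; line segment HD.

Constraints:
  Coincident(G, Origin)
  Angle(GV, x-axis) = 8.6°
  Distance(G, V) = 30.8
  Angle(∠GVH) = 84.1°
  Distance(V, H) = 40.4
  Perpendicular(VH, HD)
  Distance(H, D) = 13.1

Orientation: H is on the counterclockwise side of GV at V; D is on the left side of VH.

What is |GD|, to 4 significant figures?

41.16

G is at the origin; GV runs at 8.6° with length 30.8, so V = 30.8·(cos 8.6°, sin 8.6°) = (30.45, 4.606). ∠GVH = 84.1°, so VH runs at 8.6° + (180° − 84.1°) = 104.5° from the x-axis; with |VH| = 40.4, H = V + 40.4·(cos 104.5°, sin 104.5°) = (20.34, 43.72). The perpendicularity gives HD at right angles to VH; with |HD| = 13.1 on the left of VH, D = H + 13.1·(-0.9681, -0.2504) = (7.656, 40.44). Then |GD| = |D − G| = 41.16.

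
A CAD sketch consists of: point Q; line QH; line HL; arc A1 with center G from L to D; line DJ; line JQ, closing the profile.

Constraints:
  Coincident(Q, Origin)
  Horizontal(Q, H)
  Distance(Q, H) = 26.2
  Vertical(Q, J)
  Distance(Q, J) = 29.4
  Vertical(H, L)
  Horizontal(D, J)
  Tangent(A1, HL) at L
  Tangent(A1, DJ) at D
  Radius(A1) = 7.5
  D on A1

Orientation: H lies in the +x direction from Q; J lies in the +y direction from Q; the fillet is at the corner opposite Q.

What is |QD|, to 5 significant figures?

34.843

Q is at the origin; Q and H share the same y with |QH| = 26.2 and H on the +x side, so H = (26.200, 0.0000). QJ is vertical with |QJ| = 29.4 and J on the +y side, so J = (0.0000, 29.400). The virtual corner opposite Q is at (26.200, 29.400). The tangent condition forces GL to be normal to HL and tangency of A1 to DJ means the radius GD is perpendicular to DJ, with radius 7.5, so the center G sits 7.5 in from both sides at G = (18.700, 21.900). That places the tangent points at L = (26.200, 21.900) on HL and D = (18.700, 29.400) on DJ. Then |QD| = |D − Q| = 34.843.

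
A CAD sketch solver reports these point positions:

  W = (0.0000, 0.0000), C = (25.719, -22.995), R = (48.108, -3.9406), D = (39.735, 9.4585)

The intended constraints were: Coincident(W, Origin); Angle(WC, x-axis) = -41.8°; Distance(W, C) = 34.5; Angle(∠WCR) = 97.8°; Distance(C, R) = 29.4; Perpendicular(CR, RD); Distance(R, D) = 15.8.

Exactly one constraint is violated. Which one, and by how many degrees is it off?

Perpendicular(CR, RD) — off by 8.40°.

W = (0.00, 0.00) ✓; WC at -41.80° ✓; |WC| = 34.50 ✓; ∠WCR = 97.80° ✓; |CR| = 29.40 ✓; ∠(CR, RD) = 81.60° ✗; |RD| = 15.80 ✓.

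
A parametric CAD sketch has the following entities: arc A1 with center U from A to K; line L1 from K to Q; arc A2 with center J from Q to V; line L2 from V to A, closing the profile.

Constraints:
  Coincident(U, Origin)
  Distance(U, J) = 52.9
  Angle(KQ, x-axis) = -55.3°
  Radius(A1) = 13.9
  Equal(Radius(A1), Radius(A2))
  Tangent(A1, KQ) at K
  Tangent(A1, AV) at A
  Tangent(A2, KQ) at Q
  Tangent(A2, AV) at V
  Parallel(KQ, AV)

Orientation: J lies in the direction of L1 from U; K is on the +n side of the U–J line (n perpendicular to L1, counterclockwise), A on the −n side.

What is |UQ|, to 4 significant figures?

54.70

The slot axis is L1's direction at -55.3°, so u = (cos -55.3°, sin -55.3°) = (0.5693, -0.8221) and n = (−sin -55.3°, cos -55.3°) = (0.8221, 0.5693). U is at the origin and J lies 52.9 along u from U, so J = 52.9·u = (30.11, -43.49). Tangency of A1 to both parallel lines with radius 13.9 puts K and A at U ± 13.9·n: K = (11.43, 7.913), A = (-11.43, -7.913). Equal radii place Q and V the same way about J: Q = J + 13.9·n = (41.54, -35.58), V = J − 13.9·n = (18.69, -51.40). Then |UQ| = |Q − U| = 54.70.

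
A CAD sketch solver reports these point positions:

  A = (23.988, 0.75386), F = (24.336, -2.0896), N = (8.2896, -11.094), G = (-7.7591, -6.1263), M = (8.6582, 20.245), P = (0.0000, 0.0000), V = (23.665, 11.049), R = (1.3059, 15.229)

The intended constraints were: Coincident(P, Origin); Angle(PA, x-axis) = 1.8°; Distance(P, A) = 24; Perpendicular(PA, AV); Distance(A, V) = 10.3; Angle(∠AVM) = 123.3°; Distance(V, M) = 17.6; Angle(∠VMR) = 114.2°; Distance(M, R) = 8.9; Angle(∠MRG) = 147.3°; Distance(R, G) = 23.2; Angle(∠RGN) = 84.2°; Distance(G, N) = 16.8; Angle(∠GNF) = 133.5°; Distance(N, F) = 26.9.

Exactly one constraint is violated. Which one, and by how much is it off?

Distance(N, F) = 26.9 — off by 8.50.

P = (0.00, 0.00) ✓; PA at 1.800° ✓; |PA| = 24.00 ✓; ∠(PA, AV) = 90.00° ✓; |AV| = 10.30 ✓; ∠AVM = 123.3° ✓; |VM| = 17.60 ✓; ∠VMR = 114.2° ✓; |MR| = 8.900 ✓; ∠MRG = 147.3° ✓; |RG| = 23.20 ✓; ∠RGN = 84.20° ✓; |GN| = 16.80 ✓; ∠GNF = 133.5° ✓; |NF| = 18.40 ✗.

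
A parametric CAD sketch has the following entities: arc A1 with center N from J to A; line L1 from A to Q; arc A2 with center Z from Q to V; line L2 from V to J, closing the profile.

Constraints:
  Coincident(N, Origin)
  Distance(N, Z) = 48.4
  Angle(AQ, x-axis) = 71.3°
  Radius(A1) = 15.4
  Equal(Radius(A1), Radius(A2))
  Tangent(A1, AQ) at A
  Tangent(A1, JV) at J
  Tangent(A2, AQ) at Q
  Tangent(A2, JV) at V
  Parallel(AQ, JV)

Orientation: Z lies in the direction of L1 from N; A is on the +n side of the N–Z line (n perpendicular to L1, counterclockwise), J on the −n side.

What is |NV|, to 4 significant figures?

50.79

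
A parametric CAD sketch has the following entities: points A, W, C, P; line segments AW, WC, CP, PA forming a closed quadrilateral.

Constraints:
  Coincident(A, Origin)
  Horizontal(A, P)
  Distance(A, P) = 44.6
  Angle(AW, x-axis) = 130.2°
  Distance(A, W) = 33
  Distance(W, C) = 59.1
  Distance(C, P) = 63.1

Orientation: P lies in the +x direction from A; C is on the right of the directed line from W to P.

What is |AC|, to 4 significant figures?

34.00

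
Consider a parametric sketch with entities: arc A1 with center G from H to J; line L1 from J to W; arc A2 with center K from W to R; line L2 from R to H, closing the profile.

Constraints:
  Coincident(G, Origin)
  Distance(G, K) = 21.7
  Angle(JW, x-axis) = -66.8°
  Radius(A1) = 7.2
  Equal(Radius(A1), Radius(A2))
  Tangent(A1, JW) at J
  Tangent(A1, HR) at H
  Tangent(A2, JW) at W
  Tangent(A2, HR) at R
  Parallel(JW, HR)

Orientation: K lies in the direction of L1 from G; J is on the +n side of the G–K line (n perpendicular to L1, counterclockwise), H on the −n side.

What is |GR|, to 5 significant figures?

22.863

Tangency of A1 to both parallel lines with radius 7.2 puts J and H at G ± 7.2·n: J = (6.6178, 2.8364), H = (-6.6178, -2.8364). Equal radii place W and R the same way about K: W = K + 7.2·n = (15.166, -17.109), R = K − 7.2·n = (1.9308, -22.782). Then |GR| = |R − G| = 22.863.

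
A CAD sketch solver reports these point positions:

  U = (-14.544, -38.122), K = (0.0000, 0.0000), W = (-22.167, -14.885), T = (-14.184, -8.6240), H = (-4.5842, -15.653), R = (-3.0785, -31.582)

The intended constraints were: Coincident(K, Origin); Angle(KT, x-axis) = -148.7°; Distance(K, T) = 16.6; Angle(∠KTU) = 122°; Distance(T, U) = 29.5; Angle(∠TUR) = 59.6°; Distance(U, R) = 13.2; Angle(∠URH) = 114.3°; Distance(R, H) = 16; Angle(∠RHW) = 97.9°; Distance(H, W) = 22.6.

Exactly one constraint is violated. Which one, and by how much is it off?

Distance(H, W) = 22.6 — off by 5.00.

K = (0.00, 0.00) ✓; KT at -148.7° ✓; |KT| = 16.60 ✓; ∠KTU = 122.0° ✓; |TU| = 29.50 ✓; ∠TUR = 59.60° ✓; |UR| = 13.20 ✓; ∠URH = 114.3° ✓; |RH| = 16.00 ✓; ∠RHW = 97.90° ✓; |HW| = 17.60 ✗.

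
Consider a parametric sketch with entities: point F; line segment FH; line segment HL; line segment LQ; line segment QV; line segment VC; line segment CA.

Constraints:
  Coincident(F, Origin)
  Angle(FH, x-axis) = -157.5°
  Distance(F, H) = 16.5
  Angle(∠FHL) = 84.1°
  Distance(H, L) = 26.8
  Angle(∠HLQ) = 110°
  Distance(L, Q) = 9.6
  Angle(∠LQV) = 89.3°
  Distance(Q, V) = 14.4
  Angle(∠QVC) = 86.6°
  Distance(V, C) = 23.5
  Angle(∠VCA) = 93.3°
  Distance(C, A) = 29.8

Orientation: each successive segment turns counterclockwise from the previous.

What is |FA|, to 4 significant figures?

50.59

F is at the origin; FH runs at -157.5° with length 16.5, so H = (-15.24, -6.314). ∠FHL = 84.1° gives HL at -61.60° from the x-axis; with |HL| = 26.8, L = (-2.497, -29.89). ∠HLQ = 110.0° gives LQ at 8.400° from the x-axis; with |LQ| = 9.6, Q = (7.000, -28.49). ∠LQV = 89.3° gives QV at 99.10° from the x-axis; with |QV| = 14.4, V = (4.722, -14.27). ∠QVC = 86.6° gives VC at -167.5° from the x-axis; with |VC| = 23.5, C = (-18.22, -19.35). ∠VCA = 93.3° gives CA at -80.80° from the x-axis; with |CA| = 29.8, A = (-13.46, -48.77). Then |FA| = |A − F| = 50.59.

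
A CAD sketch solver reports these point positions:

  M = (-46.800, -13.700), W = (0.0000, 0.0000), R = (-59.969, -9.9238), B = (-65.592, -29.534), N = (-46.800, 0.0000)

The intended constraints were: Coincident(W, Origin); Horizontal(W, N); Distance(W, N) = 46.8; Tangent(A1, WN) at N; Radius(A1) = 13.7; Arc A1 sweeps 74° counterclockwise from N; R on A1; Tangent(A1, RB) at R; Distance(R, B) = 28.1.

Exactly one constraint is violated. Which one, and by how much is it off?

Distance(R, B) = 28.1 — off by 7.70.

W = (0.00, 0.00) ✓; W.y = 0.00, N.y = 0.00 ✓; |WN| = 46.80 ✓; ∠(MN, NW) = 90.00° ✓; |MN| = 13.70 ✓; bearing(M→R) − bearing(M→N) = 74.00° ✓; |MR| = 13.70 ✓; ∠(MR, RB) = 90.00° ✓; |RB| = 20.40 ✗.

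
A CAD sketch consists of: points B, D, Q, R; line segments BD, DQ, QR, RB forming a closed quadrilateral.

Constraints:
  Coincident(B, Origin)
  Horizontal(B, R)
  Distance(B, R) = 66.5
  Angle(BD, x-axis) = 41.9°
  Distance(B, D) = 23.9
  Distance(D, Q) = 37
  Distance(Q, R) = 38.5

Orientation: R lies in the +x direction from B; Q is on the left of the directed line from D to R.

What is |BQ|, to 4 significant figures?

60.60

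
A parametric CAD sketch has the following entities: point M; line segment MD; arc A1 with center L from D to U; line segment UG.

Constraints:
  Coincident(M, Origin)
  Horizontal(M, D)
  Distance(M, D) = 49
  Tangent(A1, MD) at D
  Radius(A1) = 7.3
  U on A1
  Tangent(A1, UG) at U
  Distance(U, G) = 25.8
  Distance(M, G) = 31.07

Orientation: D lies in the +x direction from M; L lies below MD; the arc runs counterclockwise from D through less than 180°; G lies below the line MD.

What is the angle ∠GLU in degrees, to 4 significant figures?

74.20°

Checks: |LU| = 7.300 ✓; ∠(LU, UG) = 90.00° ✓; |UG| = 25.80 ✓; |MG| = 31.07 ✓.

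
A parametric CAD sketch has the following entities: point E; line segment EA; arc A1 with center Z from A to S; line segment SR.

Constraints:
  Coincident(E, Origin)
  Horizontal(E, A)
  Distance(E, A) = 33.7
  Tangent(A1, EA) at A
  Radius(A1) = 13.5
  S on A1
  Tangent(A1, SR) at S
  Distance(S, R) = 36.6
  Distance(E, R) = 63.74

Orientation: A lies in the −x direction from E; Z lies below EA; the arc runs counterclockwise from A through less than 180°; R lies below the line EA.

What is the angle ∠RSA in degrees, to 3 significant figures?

127°

Checks: |ZA| = 13.50 ✓; |ZS| = 13.50 ✓; ∠(ZS, SR) = 90.00° ✓; |SR| = 36.60 ✓; |ER| = 63.74 ✓.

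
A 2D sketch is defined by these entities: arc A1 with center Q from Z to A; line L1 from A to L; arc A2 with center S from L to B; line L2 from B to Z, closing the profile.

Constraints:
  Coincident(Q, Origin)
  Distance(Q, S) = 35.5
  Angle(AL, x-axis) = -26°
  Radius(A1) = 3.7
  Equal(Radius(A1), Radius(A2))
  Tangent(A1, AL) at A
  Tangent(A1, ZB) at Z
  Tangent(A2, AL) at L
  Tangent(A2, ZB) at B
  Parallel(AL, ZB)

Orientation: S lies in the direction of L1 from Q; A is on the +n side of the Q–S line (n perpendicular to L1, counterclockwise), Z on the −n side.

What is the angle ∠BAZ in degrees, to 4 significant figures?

78.23°

The slot axis is L1's direction at -26.0°, so u = (cos -26.0°, sin -26.0°) = (0.8988, -0.4384) and n = (−sin -26.0°, cos -26.0°) = (0.4384, 0.8988). Q is at the origin and S lies 35.5 along u from Q, so S = 35.5·u = (31.91, -15.56). Tangency of A1 to both parallel lines with radius 3.7 puts A and Z at Q ± 3.7·n: A = (1.622, 3.326), Z = (-1.622, -3.326). Equal radii place L and B the same way about S: L = S + 3.7·n = (33.53, -12.24), B = S − 3.7·n = (30.29, -18.89). Then cos ∠BAZ = AB·AZ / (|AB||AZ|), giving 78.23°.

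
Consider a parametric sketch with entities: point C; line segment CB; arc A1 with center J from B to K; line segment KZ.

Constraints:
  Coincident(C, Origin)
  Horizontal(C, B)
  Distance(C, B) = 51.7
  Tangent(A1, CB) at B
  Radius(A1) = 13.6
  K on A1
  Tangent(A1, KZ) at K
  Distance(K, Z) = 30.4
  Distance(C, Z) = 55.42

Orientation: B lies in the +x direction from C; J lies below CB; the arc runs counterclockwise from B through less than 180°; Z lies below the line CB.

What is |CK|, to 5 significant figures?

40.110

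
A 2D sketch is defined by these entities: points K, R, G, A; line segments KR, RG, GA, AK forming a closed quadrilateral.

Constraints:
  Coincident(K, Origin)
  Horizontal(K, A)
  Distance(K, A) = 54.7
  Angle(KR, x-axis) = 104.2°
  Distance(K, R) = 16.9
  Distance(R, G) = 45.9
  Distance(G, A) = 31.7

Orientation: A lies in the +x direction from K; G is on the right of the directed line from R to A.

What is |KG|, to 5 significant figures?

32.339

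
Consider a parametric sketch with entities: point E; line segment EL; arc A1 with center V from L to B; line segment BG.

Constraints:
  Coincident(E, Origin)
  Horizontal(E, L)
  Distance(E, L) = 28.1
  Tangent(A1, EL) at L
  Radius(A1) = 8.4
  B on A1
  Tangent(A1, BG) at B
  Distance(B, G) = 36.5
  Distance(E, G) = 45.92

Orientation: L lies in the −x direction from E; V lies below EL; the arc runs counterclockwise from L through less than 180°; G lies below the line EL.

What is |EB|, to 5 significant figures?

37.443

Checks: |VB| = 8.400 ✓; ∠(VB, BG) = 90.00° ✓; |BG| = 36.50 ✓; |EG| = 45.92 ✓.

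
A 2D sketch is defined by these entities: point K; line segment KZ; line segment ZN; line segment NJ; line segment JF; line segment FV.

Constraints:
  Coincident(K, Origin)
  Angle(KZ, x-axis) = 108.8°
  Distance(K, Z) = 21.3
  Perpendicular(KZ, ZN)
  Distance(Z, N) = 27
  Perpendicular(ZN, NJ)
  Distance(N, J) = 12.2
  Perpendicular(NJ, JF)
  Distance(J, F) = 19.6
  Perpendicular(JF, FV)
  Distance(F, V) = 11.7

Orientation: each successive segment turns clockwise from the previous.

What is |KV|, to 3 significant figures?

22.1

K is at the origin; KZ runs at 108.8° with length 21.3, so Z = (-6.86, 20.2). KZ is perpendicular to ZN, so ZN runs at 18.8°; with |ZN| = 27.0, N = (18.7, 28.9). The perpendicularity gives NJ at right angles to ZN, so NJ runs at -71.2°; with |NJ| = 12.2, J = (22.6, 17.3). NJ is perpendicular to JF, so JF runs at -161°; with |JF| = 19.6, F = (4.07, 11.0). The perpendicularity gives FV at right angles to JF, so FV runs at 109°; with |FV| = 11.7, V = (0.302, 22.1). Then |KV| = |V − K| = 22.1.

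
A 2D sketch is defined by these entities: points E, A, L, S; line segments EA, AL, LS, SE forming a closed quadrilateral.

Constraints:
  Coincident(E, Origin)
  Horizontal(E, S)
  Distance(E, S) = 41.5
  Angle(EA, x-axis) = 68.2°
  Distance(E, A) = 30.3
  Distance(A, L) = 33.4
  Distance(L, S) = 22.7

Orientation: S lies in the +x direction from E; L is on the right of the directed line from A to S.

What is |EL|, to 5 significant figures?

19.688

Checks: |AL| = 33.40 ✓; |LS| = 22.70 ✓.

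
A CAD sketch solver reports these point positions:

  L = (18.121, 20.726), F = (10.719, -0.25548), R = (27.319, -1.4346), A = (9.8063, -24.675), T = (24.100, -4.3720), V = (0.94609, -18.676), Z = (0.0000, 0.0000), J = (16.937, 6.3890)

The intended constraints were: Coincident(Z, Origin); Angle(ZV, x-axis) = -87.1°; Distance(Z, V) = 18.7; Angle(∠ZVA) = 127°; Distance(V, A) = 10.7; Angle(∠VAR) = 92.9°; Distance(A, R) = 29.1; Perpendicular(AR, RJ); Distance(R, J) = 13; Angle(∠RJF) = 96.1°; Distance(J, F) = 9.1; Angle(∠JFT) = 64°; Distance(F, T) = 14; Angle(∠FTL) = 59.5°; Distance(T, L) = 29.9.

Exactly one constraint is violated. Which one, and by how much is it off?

Distance(T, L) = 29.9 — off by 4.10.

Z = (0.00, 0.00) ✓; ZV at -87.10° ✓; |ZV| = 18.70 ✓; ∠ZVA = 127.0° ✓; |VA| = 10.70 ✓; ∠VAR = 92.90° ✓; |AR| = 29.10 ✓; ∠(AR, RJ) = 90.00° ✓; |RJ| = 13.00 ✓; ∠RJF = 96.10° ✓; |JF| = 9.100 ✓; ∠JFT = 64.00° ✓; |FT| = 14.00 ✓; ∠FTL = 59.50° ✓; |TL| = 25.80 ✗.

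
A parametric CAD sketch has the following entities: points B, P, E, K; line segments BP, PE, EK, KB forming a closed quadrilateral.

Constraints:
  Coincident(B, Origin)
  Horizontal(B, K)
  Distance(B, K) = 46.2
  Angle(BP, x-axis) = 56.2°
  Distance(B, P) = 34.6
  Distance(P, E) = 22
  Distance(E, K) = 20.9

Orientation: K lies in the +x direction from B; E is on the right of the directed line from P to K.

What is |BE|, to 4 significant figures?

28.16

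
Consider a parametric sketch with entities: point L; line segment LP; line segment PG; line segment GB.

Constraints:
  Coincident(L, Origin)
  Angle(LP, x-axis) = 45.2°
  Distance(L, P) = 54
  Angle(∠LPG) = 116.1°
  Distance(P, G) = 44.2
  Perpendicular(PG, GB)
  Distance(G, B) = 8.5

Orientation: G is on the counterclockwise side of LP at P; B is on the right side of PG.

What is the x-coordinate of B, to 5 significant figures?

31.619

L is at the origin; LP runs at 45.2° with length 54.0, so P = 54.0·(cos 45.2°, sin 45.2°) = (38.050, 38.317). ∠LPG = 116.1°, so PG runs at 45.2° + (180° − 116.1°) = 109.10° from the x-axis; with |PG| = 44.2, G = P + 44.2·(cos 109.10°, sin 109.10°) = (23.587, 80.084). PG ⟂ GB; with |GB| = 8.5 on the right of PG, B = G + 8.5·(0.94495, 0.32722) = (31.619, 82.865). So B.x = 31.619.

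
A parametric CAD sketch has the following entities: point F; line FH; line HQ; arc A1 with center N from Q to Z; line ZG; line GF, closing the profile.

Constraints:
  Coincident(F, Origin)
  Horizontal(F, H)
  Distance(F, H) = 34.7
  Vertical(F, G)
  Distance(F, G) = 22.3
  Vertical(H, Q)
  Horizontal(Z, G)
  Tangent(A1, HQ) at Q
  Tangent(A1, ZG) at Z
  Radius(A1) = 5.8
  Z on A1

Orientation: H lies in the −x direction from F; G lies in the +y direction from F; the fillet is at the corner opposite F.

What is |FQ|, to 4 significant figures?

38.42

F is at the origin; FH is horizontal with |FH| = 34.7 and H on the −x side, so H = (-34.70, 0.000). FG is vertical with |FG| = 22.3 and G on the +y side, so G = (0.000, 22.30). The virtual corner opposite F is at (-34.70, 22.30). Since A1 is tangent to HQ there, NQ ⟂ HQ and A1 meets ZG tangentially, so NZ is at right angles to ZG, with radius 5.8, so the center N sits 5.8 in from both sides at N = (-28.90, 16.50). That places the tangent points at Q = (-34.70, 16.50) on HQ and Z = (-28.90, 22.30) on ZG. Then |FQ| = |Q − F| = 38.42.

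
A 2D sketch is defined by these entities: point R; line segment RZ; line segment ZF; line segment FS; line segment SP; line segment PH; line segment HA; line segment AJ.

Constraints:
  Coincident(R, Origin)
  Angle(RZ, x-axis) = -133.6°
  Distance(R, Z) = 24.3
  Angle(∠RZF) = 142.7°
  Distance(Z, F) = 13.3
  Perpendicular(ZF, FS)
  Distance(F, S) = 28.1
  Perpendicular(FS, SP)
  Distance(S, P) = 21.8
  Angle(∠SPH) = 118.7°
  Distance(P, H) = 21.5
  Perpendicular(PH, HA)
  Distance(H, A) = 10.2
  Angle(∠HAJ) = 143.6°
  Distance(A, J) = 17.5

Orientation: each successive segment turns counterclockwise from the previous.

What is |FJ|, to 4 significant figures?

8.876

R is at the origin; RZ runs at -133.6° with length 24.3, so Z = (-16.76, -17.60). ∠RZF = 142.7° gives ZF at -96.30° from the x-axis; with |ZF| = 13.3, F = (-18.22, -30.82). ZF is perpendicular to FS, so FS runs at -6.300°; with |FS| = 28.1, S = (9.713, -33.90). The perpendicularity gives SP at right angles to FS, so SP runs at 83.70°; with |SP| = 21.8, P = (12.11, -12.23). ∠SPH = 118.7° gives PH at 145.0° from the x-axis; with |PH| = 21.5, H = (-5.506, 0.09965). PH ⟂ HA, so HA runs at -125.0°; with |HA| = 10.2, A = (-11.36, -8.256). ∠HAJ = 143.6° gives AJ at -88.60° from the x-axis; with |AJ| = 17.5, J = (-10.93, -25.75). Then |FJ| = |J − F| = 8.876.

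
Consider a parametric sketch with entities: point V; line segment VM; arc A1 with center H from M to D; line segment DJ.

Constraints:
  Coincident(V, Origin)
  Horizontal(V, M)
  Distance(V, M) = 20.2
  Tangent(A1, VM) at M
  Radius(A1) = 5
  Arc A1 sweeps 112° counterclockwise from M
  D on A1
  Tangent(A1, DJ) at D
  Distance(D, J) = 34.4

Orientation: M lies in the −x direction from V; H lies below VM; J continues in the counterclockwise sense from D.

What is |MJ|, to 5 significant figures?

39.636

V is at the origin; VM is horizontal with |VM| = 20.2 and M on the −x side, so M = (-20.200, 0.0000). The tangent condition forces HM to be normal to VM, so H = M + (0, -5) = (-20.200, -5.0000). On A1, M sits at bearing 90° from H; a 112° counterclockwise sweep puts D at bearing 202°, so D = H + 5.0·(cos 202°, sin 202°) = (-24.836, -6.8730). A1 meets DJ tangentially, so HD is at right angles to DJ, so DJ runs along (−sin 202°, cos 202°); with |DJ| = 34.4, J = (-11.949, -38.768). Then |MJ| = |J − M| = 39.636.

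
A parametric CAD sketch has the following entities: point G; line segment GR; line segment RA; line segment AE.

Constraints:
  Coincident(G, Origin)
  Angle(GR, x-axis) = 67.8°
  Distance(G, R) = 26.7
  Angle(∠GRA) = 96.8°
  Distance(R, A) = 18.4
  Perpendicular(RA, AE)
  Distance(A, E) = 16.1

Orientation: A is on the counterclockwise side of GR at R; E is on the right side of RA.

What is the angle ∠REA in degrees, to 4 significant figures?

48.81°

G is at the origin; GR runs at 67.8° with length 26.7, so R = 26.7·(cos 67.8°, sin 67.8°) = (10.09, 24.72). ∠GRA = 96.8°, so RA runs at 67.8° + (180° − 96.8°) = 151.0° from the x-axis; with |RA| = 18.4, A = R + 18.4·(cos 151.0°, sin 151.0°) = (-6.005, 33.64). The perpendicularity gives AE at right angles to RA; with |AE| = 16.1 on the right of RA, E = A + 16.1·(0.4848, 0.8746) = (1.801, 47.72). Then cos ∠REA = ER·EA / (|ER||EA|), giving 48.81°.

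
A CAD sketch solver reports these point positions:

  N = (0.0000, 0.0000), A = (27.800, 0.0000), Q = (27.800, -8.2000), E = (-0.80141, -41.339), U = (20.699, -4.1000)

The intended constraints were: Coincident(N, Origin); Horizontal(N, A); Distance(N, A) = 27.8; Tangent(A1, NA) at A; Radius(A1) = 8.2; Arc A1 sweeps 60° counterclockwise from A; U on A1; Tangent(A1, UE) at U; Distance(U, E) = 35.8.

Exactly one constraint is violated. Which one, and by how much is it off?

Distance(U, E) = 35.8 — off by 7.20.

N = (0.00, 0.00) ✓; N.y = 0.00, A.y = 0.00 ✓; |NA| = 27.80 ✓; ∠(QA, AN) = 90.00° ✓; |QA| = 8.200 ✓; bearing(Q→U) − bearing(Q→A) = 60.00° ✓; |QU| = 8.200 ✓; ∠(QU, UE) = 90.00° ✓; |UE| = 43.00 ✗.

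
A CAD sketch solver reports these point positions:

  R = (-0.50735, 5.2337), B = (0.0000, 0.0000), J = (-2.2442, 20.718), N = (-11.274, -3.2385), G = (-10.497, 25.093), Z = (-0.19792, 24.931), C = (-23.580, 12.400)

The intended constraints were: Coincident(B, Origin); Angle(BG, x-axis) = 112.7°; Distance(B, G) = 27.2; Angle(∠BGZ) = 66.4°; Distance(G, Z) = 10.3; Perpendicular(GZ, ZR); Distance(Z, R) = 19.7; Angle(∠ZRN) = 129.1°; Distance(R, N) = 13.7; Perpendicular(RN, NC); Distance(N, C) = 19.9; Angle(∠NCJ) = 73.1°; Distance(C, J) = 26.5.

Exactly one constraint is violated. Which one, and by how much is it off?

Distance(C, J) = 26.5 — off by 3.60.

B = (0.00, 0.00) ✓; BG at 112.7° ✓; |BG| = 27.20 ✓; ∠BGZ = 66.40° ✓; |GZ| = 10.30 ✓; ∠(GZ, ZR) = 90.00° ✓; |ZR| = 19.70 ✓; ∠ZRN = 129.1° ✓; |RN| = 13.70 ✓; ∠(RN, NC) = 90.00° ✓; |NC| = 19.90 ✓; ∠NCJ = 73.10° ✓; |CJ| = 22.90 ✗.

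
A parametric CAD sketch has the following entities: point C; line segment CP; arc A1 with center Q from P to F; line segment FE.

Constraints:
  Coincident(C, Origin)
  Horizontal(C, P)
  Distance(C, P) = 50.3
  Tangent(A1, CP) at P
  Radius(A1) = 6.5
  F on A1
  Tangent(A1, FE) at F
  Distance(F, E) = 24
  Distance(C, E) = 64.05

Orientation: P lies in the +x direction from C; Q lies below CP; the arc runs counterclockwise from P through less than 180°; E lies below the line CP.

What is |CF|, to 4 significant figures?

45.65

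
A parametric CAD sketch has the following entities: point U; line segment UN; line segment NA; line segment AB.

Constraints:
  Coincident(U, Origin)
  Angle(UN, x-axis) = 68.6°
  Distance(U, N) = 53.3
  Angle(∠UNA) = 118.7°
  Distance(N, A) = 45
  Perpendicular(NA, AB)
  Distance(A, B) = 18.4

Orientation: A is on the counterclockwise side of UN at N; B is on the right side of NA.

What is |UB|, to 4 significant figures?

96.07

U is at the origin; UN runs at 68.6° with length 53.3, so N = 53.3·(cos 68.6°, sin 68.6°) = (19.45, 49.63). ∠UNA = 118.7°, so NA runs at 68.6° + (180° − 118.7°) = 129.9° from the x-axis; with |NA| = 45.0, A = N + 45.0·(cos 129.9°, sin 129.9°) = (-9.417, 84.15). NA is perpendicular to AB; with |AB| = 18.4 on the right of NA, B = A + 18.4·(0.7672, 0.6414) = (4.699, 95.95). Then |UB| = |B − U| = 96.07.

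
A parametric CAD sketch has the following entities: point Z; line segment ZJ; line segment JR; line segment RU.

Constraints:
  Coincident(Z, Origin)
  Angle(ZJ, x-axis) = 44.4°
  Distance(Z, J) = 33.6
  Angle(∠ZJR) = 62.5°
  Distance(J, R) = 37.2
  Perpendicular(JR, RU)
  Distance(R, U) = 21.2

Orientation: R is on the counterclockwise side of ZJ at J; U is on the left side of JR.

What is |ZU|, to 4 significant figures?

23.33

Z is at the origin; ZJ runs at 44.4° with length 33.6, so J = 33.6·(cos 44.4°, sin 44.4°) = (24.01, 23.51). ∠ZJR = 62.5°, so JR runs at 44.4° + (180° − 62.5°) = 161.9° from the x-axis; with |JR| = 37.2, R = J + 37.2·(cos 161.9°, sin 161.9°) = (-11.35, 35.07). The perpendicularity gives RU at right angles to JR; with |RU| = 21.2 on the left of JR, U = R + 21.2·(-0.3107, -0.9505) = (-17.94, 14.91). Then |ZU| = |U − Z| = 23.33.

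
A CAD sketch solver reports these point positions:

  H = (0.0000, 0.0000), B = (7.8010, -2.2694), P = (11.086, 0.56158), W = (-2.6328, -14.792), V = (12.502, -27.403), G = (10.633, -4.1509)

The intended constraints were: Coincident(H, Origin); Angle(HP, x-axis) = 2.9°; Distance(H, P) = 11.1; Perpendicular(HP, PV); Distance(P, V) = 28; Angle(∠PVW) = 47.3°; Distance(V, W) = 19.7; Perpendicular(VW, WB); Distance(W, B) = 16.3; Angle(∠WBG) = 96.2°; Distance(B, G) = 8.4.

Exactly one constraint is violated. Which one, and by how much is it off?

Distance(B, G) = 8.4 — off by 5.00.

H = (0.00, 0.00) ✓; HP at 2.900° ✓; |HP| = 11.10 ✓; ∠(HP, PV) = 90.00° ✓; |PV| = 28.00 ✓; ∠PVW = 47.30° ✓; |VW| = 19.70 ✓; ∠(VW, WB) = 90.00° ✓; |WB| = 16.30 ✓; ∠WBG = 96.20° ✓; |BG| = 3.400 ✗.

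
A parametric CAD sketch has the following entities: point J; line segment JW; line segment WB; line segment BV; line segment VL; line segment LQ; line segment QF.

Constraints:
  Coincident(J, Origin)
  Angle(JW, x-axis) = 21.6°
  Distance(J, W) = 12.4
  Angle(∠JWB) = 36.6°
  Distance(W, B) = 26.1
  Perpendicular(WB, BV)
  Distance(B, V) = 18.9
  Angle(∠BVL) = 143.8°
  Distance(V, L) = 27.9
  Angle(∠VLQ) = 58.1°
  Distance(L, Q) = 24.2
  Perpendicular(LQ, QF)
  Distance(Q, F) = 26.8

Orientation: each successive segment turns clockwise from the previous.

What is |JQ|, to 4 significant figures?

14.88

∠BVL = 143.8° gives VL at 112.0° from the x-axis; with |VL| = 27.9, L = (-28.74, 18.21). ∠VLQ = 58.1° gives LQ at -9.900° from the x-axis; with |LQ| = 24.2, Q = (-4.899, 14.05). Then |JQ| = |Q − J| = 14.88.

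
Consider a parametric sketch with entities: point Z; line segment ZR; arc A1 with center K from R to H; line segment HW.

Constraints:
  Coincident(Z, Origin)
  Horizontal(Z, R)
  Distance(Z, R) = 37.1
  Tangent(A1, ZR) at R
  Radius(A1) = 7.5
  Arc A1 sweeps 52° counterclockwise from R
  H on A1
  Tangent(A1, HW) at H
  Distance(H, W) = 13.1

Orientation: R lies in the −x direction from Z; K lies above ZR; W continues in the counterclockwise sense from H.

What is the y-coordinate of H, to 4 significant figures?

2.883

Z is at the origin; ZR is horizontal with |ZR| = 37.1 and R on the −x side, so R = (-37.10, 0.000). Since A1 is tangent to ZR there, KR ⟂ ZR, so K = R + (0, 7.5) = (-37.10, 7.500). On A1, R sits at bearing -90° from K; a 52° counterclockwise sweep puts H at bearing -38°, so H = K + 7.5·(cos -38°, sin -38°) = (-31.19, 2.883). So H.y = 2.883.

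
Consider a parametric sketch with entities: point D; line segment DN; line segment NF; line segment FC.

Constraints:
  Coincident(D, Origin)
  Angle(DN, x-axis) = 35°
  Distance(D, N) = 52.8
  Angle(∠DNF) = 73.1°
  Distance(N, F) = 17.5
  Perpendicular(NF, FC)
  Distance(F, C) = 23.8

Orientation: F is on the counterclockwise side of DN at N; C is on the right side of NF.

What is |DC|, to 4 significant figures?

74.35

∠DNF = 73.1°, so NF runs at 35.0° + (180° − 73.1°) = 141.9° from the x-axis; with |NF| = 17.5, F = N + 17.5·(cos 141.9°, sin 141.9°) = (29.48, 41.08). NF is perpendicular to FC; with |FC| = 23.8 on the right of NF, C = F + 23.8·(0.6170, 0.7869) = (44.17, 59.81). Then |DC| = |C − D| = 74.35.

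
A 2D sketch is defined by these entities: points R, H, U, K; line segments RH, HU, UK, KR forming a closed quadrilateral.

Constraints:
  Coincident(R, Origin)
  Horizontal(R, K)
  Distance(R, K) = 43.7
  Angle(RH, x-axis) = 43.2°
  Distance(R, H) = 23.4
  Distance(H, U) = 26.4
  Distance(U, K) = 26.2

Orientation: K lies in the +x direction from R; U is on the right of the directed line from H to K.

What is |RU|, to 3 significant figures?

22.1

Checks: |HU| = 26.40 ✓; |UK| = 26.20 ✓.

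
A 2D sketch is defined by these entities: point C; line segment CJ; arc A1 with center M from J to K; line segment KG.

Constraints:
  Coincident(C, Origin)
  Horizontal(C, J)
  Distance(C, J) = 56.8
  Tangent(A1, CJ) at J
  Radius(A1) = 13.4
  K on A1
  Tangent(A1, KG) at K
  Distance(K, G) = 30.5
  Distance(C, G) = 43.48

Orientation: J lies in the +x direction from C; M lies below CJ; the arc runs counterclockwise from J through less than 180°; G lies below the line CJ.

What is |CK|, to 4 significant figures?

45.87

Checks: |MK| = 13.40 ✓; ∠(MK, KG) = 90.00° ✓; |KG| = 30.50 ✓; |CG| = 43.48 ✓.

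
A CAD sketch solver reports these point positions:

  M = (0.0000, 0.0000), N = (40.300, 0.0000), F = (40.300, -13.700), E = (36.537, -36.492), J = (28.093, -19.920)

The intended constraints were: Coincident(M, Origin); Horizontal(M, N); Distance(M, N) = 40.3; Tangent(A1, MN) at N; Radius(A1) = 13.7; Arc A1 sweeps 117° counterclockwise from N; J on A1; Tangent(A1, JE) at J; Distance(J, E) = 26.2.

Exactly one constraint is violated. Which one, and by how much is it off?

Distance(J, E) = 26.2 — off by 7.60.

M = (0.00, 0.00) ✓; M.y = 0.00, N.y = 0.00 ✓; |MN| = 40.30 ✓; ∠(FN, NM) = 90.00° ✓; |FN| = 13.70 ✓; bearing(F→J) − bearing(F→N) = 117.0° ✓; |FJ| = 13.70 ✓; ∠(FJ, JE) = 90.00° ✓; |JE| = 18.60 ✗.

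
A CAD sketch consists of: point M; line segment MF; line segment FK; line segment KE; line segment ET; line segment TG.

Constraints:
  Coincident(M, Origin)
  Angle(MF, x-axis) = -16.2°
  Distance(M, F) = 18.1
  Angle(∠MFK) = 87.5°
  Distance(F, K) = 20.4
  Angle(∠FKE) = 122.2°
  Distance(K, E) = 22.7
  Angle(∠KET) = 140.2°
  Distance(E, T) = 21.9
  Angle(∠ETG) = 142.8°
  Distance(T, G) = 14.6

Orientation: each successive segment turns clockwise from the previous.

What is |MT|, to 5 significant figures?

36.761

M is at the origin; MF runs at -16.2° with length 18.1, so F = (17.381, -5.0497). ∠MFK = 87.5° gives FK at -108.70° from the x-axis; with |FK| = 20.4, K = (10.841, -24.373). ∠FKE = 122.2° gives KE at -166.50° from the x-axis; with |KE| = 22.7, E = (-11.232, -29.672). ∠KET = 140.2° gives ET at 153.70° from the x-axis; with |ET| = 21.9, T = (-30.865, -19.969). Then |MT| = |T − M| = 36.761.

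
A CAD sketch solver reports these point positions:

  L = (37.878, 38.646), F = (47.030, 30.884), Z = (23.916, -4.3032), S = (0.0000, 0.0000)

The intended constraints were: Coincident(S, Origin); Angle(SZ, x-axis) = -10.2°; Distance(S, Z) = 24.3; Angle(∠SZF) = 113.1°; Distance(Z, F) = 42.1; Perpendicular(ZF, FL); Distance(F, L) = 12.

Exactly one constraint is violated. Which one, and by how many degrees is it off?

Perpendicular(ZF, FL) — off by 7.00°.

S = (0.00, 0.00) ✓; SZ at -10.20° ✓; |SZ| = 24.30 ✓; ∠SZF = 113.1° ✓; |ZF| = 42.10 ✓; ∠(ZF, FL) = 83.00° ✗; |FL| = 12.00 ✓.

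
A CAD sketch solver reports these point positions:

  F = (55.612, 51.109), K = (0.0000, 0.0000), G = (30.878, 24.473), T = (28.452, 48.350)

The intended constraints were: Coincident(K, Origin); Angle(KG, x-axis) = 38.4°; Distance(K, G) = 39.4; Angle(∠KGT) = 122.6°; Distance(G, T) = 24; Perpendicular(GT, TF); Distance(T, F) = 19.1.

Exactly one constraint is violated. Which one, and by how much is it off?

Distance(T, F) = 19.1 — off by 8.20.

K = (0.00, 0.00) ✓; KG at 38.40° ✓; |KG| = 39.40 ✓; ∠KGT = 122.6° ✓; |GT| = 24.00 ✓; ∠(GT, TF) = 90.00° ✓; |TF| = 27.30 ✗.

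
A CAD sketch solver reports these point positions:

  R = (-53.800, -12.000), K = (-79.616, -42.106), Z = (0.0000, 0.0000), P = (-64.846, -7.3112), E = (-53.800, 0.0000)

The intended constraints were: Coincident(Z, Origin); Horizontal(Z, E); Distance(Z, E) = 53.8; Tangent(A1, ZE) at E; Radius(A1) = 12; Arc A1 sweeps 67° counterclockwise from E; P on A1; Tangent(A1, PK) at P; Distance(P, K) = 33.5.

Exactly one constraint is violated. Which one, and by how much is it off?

Distance(P, K) = 33.5 — off by 4.30.

Z = (0.00, 0.00) ✓; Z.y = 0.00, E.y = 0.00 ✓; |ZE| = 53.80 ✓; ∠(RE, EZ) = 90.00° ✓; |RE| = 12.00 ✓; bearing(R→P) − bearing(R→E) = 67.00° ✓; |RP| = 12.00 ✓; ∠(RP, PK) = 90.00° ✓; |PK| = 37.80 ✗.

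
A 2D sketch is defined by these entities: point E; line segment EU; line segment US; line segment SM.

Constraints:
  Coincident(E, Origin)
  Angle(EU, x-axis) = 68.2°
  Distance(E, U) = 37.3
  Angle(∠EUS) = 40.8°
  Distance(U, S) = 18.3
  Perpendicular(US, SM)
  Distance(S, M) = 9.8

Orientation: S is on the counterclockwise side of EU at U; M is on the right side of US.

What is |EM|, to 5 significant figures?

35.588

∠EUS = 40.8°, so US runs at 68.2° + (180° − 40.8°) = 207.40° from the x-axis; with |US| = 18.3, S = U + 18.3·(cos 207.40°, sin 207.40°) = (-2.3950, 26.211). US is perpendicular to SM; with |SM| = 9.8 on the right of US, M = S + 9.8·(-0.46020, 0.88782) = (-6.9050, 34.911). Then |EM| = |M − E| = 35.588.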